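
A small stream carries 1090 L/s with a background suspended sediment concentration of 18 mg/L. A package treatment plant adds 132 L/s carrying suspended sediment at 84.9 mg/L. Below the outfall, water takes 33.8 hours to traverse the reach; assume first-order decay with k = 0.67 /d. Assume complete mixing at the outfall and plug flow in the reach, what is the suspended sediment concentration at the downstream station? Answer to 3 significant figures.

9.82 mg/L

After mixing, C = (1090·18.00 + 132.0·84.90) / 1222 = 30830/1222 = 25.23 mg/L.
After decay, C = 25.23 × e^(−kt) = 25.23 × 0.3892 = 9.819 mg/L.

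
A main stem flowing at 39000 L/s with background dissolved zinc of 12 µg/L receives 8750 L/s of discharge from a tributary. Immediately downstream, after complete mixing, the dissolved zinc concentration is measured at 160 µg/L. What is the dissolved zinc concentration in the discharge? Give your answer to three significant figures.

Mass balance: 39000·12.00 + 8750·Cₑ = 47750·160.0
→ Cₑ = (47750·160.0 − 39000·12.00) / 8750 = 819.7 µg/L.

820 µg/L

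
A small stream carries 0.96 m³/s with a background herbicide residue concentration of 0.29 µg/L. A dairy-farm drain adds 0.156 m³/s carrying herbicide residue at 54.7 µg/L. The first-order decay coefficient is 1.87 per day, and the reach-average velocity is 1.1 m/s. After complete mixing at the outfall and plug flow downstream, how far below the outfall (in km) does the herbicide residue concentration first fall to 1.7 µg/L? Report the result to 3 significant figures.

Mass balance: C = (0.9600·0.2900 + 0.1560·54.70) / 1.116 = 8.812/1.116 = 7.896 µg/L.
Set 7.896·exp(−k·t) = 1.7 → t = ln(7.896/1.7)/k = 70950 s = 19.71 h.
Distance = v·t = 1.1·70950 = 78050 m = 78.05 km.

78.0 km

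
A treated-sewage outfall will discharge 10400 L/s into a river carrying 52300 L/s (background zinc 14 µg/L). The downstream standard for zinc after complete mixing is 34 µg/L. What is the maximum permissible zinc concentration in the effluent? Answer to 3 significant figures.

At the limit, (Qr·Cr + Qe·Cₑ)/(Qr + Qe) = 34:
Cₑ = (62700·34 − 52300·14.00) / 10400 = 134.6 µg/L.

135 µg/L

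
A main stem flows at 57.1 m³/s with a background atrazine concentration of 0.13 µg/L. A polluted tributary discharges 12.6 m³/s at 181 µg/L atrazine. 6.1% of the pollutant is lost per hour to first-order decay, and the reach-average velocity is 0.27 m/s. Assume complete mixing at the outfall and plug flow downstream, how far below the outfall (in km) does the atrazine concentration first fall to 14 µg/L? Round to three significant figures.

13.2 km

Mass balance: C = (57.10·0.1300 + 12.60·181.0) / 69.70 = 2288/69.70 = 32.83 µg/L.
6.1%/h lost → k = −ln(1 − 0.061) = 0.06294 h⁻¹.
Set 32.83·exp(−k·t) = 14 → t = ln(32.83/14)/k = 48740 s = 13.54 h.
Distance = v·t = 0.27·48740 = 13160 m = 13.16 km.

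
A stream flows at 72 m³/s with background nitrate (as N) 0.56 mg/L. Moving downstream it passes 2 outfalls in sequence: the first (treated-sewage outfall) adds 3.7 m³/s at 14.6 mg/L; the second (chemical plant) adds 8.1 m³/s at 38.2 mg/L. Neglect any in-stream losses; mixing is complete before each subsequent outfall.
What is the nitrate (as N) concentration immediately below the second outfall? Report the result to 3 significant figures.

Outfall 1: combined Q = 75.70 m³/s; C = (72.00·0.5600 + 3.700·14.60)/75.70 = 1.246 mg/L.
Outfall 2: combined Q = 83.80 m³/s; C = (75.70·1.246 + 8.100·38.20)/83.80 = 4.818 mg/L.

4.82 mg/L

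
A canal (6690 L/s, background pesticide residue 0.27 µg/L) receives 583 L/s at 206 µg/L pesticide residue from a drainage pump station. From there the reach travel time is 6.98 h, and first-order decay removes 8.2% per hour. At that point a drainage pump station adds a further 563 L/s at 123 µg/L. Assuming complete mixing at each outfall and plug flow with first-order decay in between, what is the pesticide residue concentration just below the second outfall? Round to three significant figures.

17.4 µg/L

Conservation of mass: C = (6690·0.2700 + 583.0·206.0) / 7273 = 121900/7273 = 16.76 µg/L; combined flow 7273 L/s.
8.2%/h lost → k = −ln(1 − 0.082) = 0.08556 h⁻¹.
After decay, C = 16.76 × e^(−kt) = 16.76 × 0.5504 = 9.225 µg/L.
At the second outfall, C = (7273·9.225 + 563.0·123.0) / (7273 + 563.0) = 17.40 µg/L.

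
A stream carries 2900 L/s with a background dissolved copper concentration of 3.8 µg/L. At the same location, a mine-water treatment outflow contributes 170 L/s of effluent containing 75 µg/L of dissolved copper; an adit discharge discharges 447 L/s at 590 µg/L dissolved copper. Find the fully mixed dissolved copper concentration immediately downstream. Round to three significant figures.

81.7 µg/L

Conservation of mass: C = (2900·3.800 + 170.0·75.00 + 447.0·590.0) / 3517 = 287500/3517 = 81.75 µg/L.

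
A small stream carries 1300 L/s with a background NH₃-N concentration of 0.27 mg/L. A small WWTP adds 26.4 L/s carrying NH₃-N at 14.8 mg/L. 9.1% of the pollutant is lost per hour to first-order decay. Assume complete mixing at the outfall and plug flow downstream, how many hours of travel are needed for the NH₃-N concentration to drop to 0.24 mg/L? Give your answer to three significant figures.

8.87 h

Mixed concentration C = ΣQC/ΣQ = (1300·0.2700 + 26.40·14.80) / 1326 = 741.7/1326 = 0.5592 mg/L.
9.1%/h lost → k = −ln(1 − 0.091) = 0.09541 h⁻¹.
0.5592·exp(−k·t) = 0.24 → t = ln(0.5592/0.24)/k = 31920 s = 8.866 h.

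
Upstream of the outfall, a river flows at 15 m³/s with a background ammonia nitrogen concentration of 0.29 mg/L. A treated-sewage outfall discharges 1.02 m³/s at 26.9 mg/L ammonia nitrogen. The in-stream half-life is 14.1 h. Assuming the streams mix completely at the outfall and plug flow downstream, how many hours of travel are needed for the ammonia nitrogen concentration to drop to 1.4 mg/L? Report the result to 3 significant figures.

Conservation of mass: C = (15.00·0.2900 + 1.020·26.90) / 16.02 = 31.79/16.02 = 1.984 mg/L.
Half-life 14.1 h → k = ln 2 / 14.1 = 0.04916 h⁻¹ = 1.180 d⁻¹.
1.984·exp(−k·t) = 1.4 → t = ln(1.984/1.4)/k = 25540 s = 7.095 h.

7.09 h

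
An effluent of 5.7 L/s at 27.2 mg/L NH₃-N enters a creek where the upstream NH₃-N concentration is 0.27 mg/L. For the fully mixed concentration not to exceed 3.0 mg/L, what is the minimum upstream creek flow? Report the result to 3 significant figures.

Set C_mix = 3.0: (Q·0.2700 + 5.700·27.20) / (Q + 5.700) = 3.0
→ Q = 5.700·(27.20 − 3.0)/(3.0 − 0.2700) = 50.53 L/s.

50.5 L/s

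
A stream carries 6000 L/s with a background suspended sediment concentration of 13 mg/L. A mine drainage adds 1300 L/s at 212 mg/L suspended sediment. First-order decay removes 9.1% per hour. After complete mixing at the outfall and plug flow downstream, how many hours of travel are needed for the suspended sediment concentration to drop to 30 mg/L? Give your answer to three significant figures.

Flow-weighted average: C = (6000·13.00 + 1300·212.0) / 7300 = 353600/7300 = 48.44 mg/L.
9.1%/h lost → k = −ln(1 − 0.091) = 0.09541 h⁻¹.
48.44·exp(−k·t) = 30 → t = ln(48.44/30)/k = 18080 s = 5.021 h.

5.02 h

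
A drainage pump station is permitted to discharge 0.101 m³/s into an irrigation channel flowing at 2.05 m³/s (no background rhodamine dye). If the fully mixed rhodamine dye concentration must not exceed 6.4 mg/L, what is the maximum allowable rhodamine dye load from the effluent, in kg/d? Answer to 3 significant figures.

1190 kg/d

Mass balance at the limit: 2.050·0 + 0.1010·Cₑ = 2.151·6.4 → Cₑ = 136.3 mg/L.
Load = 0.1010 m³/s × 136.3 g/m³ × 86 400 s/d = 1189 kg/d.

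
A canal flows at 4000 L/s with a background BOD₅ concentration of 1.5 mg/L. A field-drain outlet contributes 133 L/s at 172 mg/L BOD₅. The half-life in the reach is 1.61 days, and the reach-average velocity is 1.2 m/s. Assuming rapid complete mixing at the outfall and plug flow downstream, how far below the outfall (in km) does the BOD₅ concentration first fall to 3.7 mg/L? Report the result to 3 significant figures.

After mixing, C = (4000·1.500 + 133.0·172.0) / 4133 = 28880/4133 = 6.987 mg/L.
Half-life 1.61 d → k = ln 2 / 1.61 = 0.4305 d⁻¹.
Set 6.987·exp(−k·t) = 3.7 → t = ln(6.987/3.7)/k = 127600 s = 35.44 h.
Distance = v·t = 1.2·127600 = 153100 m = 153.1 km.

153 km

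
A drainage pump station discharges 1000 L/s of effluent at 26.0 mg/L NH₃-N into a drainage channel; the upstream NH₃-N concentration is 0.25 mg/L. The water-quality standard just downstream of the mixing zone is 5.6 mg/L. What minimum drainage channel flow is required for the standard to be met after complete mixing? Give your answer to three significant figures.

3810 L/s

Set C_mix = 5.6: (Q·0.2500 + 1000·26.00) / (Q + 1000) = 5.6
→ Q = 1000·(26.00 − 5.6)/(5.6 − 0.2500) = 3813 L/s.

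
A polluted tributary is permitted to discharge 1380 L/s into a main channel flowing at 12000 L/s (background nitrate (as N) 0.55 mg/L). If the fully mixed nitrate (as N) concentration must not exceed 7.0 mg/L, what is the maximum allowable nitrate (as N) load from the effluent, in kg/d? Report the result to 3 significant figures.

7520 kg/d

Mass balance at the limit: 12000·0.5500 + 1380·Cₑ = 13380·7.0 → Cₑ = 63.09 mg/L.
1380 L/s = 1.380 m³/s. Load = 1.380 m³/s × 63.09 g/m³ × 86 400 s/d = 7522 kg/d.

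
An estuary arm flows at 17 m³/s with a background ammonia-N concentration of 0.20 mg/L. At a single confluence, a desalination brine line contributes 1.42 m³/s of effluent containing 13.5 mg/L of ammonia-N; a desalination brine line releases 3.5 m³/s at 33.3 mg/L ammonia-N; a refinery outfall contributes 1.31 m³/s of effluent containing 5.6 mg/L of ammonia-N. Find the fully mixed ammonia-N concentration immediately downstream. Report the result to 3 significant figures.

6.30 mg/L

Conservation of mass: C = (17.00·0.2000 + 1.420·13.50 + 3.500·33.30 + 1.310·5.600) / 23.23 = 146.5/23.23 = 6.305 mg/L.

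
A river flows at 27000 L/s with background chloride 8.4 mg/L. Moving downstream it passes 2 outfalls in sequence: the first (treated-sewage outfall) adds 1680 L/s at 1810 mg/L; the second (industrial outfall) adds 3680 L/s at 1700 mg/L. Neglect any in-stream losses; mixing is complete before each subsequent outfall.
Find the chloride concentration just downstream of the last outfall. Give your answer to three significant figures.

294 mg/L

After outfall 1: Q = 27000 + 1680 = 28680 L/s; C = (27000·8.400 + 1680·1810)/28680 = 113.9 mg/L.
After outfall 2: Q = 28680 + 3680 = 32360 L/s; C = (28680·113.9 + 3680·1700)/32360 = 294.3 mg/L.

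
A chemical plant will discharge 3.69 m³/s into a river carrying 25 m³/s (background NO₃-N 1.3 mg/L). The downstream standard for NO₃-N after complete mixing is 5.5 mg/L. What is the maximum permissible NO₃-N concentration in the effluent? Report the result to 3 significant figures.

34.0 mg/L

At the limit, (Qr·Cr + Qe·Cₑ)/(Qr + Qe) = 5.5:
Cₑ = (28.69·5.5 − 25.00·1.300) / 3.690 = 33.96 mg/L.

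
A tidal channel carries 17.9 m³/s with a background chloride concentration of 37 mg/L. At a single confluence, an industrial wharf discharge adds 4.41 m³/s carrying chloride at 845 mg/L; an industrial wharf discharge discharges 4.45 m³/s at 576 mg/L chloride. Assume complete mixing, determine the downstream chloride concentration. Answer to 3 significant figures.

260 mg/L

Mixed concentration C = ΣQC/ΣQ = (17.90·37.00 + 4.410·845.0 + 4.450·576.0) / 26.76 = 6952/26.76 = 259.8 mg/L.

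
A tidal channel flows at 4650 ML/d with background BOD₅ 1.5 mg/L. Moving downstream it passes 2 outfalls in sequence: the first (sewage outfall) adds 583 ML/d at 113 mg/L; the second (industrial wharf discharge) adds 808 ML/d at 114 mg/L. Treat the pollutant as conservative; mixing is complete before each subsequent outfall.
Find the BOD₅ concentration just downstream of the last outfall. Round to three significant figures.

After outfall 1: Q = 4650 + 583.0 = 5233 ML/d; C = (4650·1.500 + 583.0·113.0)/5233 = 13.92 mg/L.
After outfall 2: Q = 5233 + 808.0 = 6041 ML/d; C = (5233·13.92 + 808.0·114.0)/6041 = 27.31 mg/L.

27.3 mg/L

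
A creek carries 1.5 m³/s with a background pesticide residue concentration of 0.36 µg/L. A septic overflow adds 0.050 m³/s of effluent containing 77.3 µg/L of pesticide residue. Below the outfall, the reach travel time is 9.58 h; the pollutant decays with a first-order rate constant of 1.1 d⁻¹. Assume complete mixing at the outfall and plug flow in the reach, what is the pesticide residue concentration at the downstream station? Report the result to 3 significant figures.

Flow-weighted average: C = (1.500·0.3600 + 0.05000·77.30) / 1.550 = 4.405/1.550 = 2.842 µg/L.
Applying C = C₀e^(−kt): 2.842 × 0.6446 = 1.832 µg/L.

1.83 µg/L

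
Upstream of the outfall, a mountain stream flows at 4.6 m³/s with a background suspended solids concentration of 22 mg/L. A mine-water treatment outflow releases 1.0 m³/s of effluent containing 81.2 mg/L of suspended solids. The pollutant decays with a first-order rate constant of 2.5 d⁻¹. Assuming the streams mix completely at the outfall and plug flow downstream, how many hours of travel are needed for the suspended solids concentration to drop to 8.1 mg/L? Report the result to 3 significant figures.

Flow-weighted average: C = (4.600·22.00 + 1.000·81.20) / 5.600 = 182.4/5.600 = 32.57 mg/L.
32.57·exp(−k·t) = 8.1 → t = ln(32.57/8.1)/k = 48090 s = 13.36 h.

13.4 h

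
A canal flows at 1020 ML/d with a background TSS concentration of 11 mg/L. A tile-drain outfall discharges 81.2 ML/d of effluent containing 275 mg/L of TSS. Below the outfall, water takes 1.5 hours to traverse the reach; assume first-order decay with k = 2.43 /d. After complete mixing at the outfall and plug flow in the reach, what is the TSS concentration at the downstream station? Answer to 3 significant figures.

Flow-weighted average: C = (1020·11.00 + 81.20·275.0) / 1101 = 33550/1101 = 30.47 mg/L.
After decay, C = 30.47 × e^(−kt) = 30.47 × 0.8591 = 26.17 mg/L.

26.2 mg/L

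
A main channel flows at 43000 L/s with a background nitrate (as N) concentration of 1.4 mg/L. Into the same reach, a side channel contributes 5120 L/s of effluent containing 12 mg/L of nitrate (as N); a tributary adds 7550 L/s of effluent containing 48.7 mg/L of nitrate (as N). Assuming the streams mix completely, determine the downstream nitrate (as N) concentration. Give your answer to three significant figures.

Conservation of mass: C = (43000·1.400 + 5120·12.00 + 7550·48.70) / 55670 = 489300/55670 = 8.790 mg/L.

8.79 mg/L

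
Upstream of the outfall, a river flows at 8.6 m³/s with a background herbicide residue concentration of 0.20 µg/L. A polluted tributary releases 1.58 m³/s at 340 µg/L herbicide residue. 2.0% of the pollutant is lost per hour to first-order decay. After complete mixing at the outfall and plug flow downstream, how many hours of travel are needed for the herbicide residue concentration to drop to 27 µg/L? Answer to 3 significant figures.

After mixing, C = (8.600·0.2000 + 1.580·340.0) / 10.18 = 538.9/10.18 = 52.94 µg/L.
2.0%/h lost → k = −ln(1 − 0.02) = 0.02020 h⁻¹.
52.94·exp(−k·t) = 27 → t = ln(52.94/27)/k = 120000 s = 33.33 h.

33.3 h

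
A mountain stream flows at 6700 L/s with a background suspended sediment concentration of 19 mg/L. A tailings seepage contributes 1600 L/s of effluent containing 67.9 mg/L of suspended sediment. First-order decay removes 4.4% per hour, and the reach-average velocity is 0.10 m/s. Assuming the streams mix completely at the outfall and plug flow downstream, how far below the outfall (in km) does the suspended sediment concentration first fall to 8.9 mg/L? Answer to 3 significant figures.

Mass balance: C = (6700·19.00 + 1600·67.90) / 8300 = 235900/8300 = 28.43 mg/L.
4.4%/h lost → k = −ln(1 − 0.044) = 0.04500 h⁻¹.
Set 28.43·exp(−k·t) = 8.9 → t = ln(28.43/8.9)/k = 92910 s = 25.81 h.
Distance = v·t = 0.10·92910 = 9291 m = 9.291 km.

9.29 km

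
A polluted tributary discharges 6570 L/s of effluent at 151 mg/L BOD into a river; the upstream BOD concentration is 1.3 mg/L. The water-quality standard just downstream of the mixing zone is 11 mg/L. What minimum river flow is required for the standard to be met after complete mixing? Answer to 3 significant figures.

Set C_mix = 11: (Q·1.300 + 6570·151.0) / (Q + 6570) = 11
→ Q = 6570·(151.0 − 11)/(11 − 1.300) = 94820 L/s.

94800 L/s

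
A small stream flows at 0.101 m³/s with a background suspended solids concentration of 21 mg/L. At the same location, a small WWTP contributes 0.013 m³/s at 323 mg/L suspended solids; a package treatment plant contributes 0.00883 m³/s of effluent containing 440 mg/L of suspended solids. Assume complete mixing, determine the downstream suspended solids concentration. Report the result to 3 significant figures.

After mixing, C = (0.1010·21.00 + 0.01300·323.0 + 0.008830·440.0) / 0.1228 = 10.21/0.1228 = 83.08 mg/L.

83.1 mg/L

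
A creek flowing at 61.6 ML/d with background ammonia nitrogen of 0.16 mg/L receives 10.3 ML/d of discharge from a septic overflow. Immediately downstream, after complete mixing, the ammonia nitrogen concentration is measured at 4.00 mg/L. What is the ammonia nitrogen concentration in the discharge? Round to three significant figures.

27.0 mg/L

Mass balance: 61.60·0.1600 + 10.30·Cₑ = 71.90·4.000
→ Cₑ = (71.90·4.000 − 61.60·0.1600) / 10.30 = 26.97 mg/L.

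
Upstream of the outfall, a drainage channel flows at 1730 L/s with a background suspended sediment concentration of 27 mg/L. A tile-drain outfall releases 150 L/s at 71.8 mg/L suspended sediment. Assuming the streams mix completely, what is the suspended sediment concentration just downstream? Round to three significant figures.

Conservation of mass: C = (1730·27.00 + 150.0·71.80) / 1880 = 57480/1880 = 30.57 mg/L.

30.6 mg/L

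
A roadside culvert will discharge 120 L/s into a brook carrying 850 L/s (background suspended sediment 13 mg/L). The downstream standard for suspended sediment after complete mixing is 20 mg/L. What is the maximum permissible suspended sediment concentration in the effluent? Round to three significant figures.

69.6 mg/L

At the limit, (Qr·Cr + Qe·Cₑ)/(Qr + Qe) = 20:
Cₑ = (970.0·20 − 850.0·13.00) / 120.0 = 69.58 mg/L.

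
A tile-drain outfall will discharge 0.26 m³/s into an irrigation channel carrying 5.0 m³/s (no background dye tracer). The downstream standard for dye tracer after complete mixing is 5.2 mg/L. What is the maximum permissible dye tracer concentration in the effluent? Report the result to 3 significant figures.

105 mg/L

At the limit, (Qr·Cr + Qe·Cₑ)/(Qr + Qe) = 5.2:
Cₑ = (5.260·5.2 − 5.000·0) / 0.2600 = 105.2 mg/L.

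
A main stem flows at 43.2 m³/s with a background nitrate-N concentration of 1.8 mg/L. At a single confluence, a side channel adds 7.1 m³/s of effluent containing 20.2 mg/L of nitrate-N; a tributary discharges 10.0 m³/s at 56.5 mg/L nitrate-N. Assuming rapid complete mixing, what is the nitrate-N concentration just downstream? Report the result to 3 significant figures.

Conservation of mass: C = (43.20·1.800 + 7.100·20.20 + 10.00·56.50) / 60.30 = 786.2/60.30 = 13.04 mg/L.

13.0 mg/L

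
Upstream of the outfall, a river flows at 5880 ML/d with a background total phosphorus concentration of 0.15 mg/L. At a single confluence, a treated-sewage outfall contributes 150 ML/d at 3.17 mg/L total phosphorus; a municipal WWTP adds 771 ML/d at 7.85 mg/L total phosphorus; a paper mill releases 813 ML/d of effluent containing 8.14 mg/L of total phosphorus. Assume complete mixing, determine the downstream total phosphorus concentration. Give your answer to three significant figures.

1.84 mg/L

Mass balance: C = (5880·0.1500 + 150.0·3.170 + 771.0·7.850 + 813.0·8.140) / 7614 = 14030/7614 = 1.842 mg/L.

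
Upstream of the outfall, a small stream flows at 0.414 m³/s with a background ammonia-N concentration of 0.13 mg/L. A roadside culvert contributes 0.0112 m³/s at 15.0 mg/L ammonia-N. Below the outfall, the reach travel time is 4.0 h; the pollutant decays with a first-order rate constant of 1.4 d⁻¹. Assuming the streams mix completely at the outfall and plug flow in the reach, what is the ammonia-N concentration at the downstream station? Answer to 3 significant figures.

Mixed concentration C = ΣQC/ΣQ = (0.4140·0.1300 + 0.01120·15.00) / 0.4252 = 0.2218/0.4252 = 0.5217 mg/L.
First-order decay: C = 0.5217·exp(−k·t) = 0.5217·0.7919 = 0.4131 mg/L.

0.413 mg/L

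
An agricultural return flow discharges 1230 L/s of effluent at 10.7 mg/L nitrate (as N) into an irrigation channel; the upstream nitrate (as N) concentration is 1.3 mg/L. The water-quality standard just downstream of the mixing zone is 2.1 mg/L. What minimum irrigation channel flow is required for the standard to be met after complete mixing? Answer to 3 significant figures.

Set C_mix = 2.1: (Q·1.300 + 1230·10.70) / (Q + 1230) = 2.1
→ Q = 1230·(10.70 − 2.1)/(2.1 − 1.300) = 13220 L/s.

13200 L/s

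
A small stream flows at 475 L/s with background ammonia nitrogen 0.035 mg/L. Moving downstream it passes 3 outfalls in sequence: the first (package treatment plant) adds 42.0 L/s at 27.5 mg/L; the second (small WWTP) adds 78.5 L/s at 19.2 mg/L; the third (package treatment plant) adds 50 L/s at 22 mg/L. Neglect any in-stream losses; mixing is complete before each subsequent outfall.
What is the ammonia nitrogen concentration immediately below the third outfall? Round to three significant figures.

Outfall 1: combined Q = 517.0 L/s; C = (475.0·0.03500 + 42.00·27.50)/517.0 = 2.266 mg/L.
Outfall 2: combined Q = 595.5 L/s; C = (517.0·2.266 + 78.50·19.20)/595.5 = 4.498 mg/L.
Outfall 3: combined Q = 645.5 L/s; C = (595.5·4.498 + 50.00·22.00)/645.5 = 5.854 mg/L.

5.85 mg/L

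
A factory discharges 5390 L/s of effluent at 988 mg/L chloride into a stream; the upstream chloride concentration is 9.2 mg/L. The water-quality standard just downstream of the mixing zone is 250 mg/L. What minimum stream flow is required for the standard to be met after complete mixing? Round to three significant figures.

Set C_mix = 250: (Q·9.200 + 5390·988.0) / (Q + 5390) = 250
→ Q = 5390·(988.0 − 250)/(250 − 9.200) = 16520 L/s.

16500 L/s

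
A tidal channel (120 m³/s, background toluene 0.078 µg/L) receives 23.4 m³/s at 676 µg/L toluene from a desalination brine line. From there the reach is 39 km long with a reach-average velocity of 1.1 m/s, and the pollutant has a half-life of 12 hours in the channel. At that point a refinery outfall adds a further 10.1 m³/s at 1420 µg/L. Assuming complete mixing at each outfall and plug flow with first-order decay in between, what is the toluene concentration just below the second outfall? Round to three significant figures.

152 µg/L

After mixing, C = (120.0·0.07800 + 23.40·676.0) / 143.4 = 15830/143.4 = 110.4 µg/L; combined flow 143.4 m³/s.
Travel time t = 39·1000 / 1.1 = 35450 s = 9.848 h.
Half-life 12 h → k = ln 2 / 12 = 0.05776 h⁻¹ = 1.386 d⁻¹.
Decay over the reach: 110.4·exp(−kt) = 110.4·0.5662 = 62.49 µg/L.
Second outfall: C = (143.4·62.49 + 10.10·1420)/153.5 = 151.8 µg/L.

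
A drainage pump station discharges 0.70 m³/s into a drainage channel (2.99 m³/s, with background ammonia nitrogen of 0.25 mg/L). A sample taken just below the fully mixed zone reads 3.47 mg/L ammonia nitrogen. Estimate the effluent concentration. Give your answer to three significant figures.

17.2 mg/L

Mass balance: 2.990·0.2500 + 0.7000·Cₑ = 3.690·3.470
→ Cₑ = (3.690·3.470 − 2.990·0.2500) / 0.7000 = 17.22 mg/L.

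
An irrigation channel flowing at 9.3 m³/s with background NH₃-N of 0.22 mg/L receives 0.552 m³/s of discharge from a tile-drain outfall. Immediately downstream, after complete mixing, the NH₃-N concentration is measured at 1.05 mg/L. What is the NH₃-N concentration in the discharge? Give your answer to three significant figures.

15.0 mg/L

Mass balance: 9.300·0.2200 + 0.5520·Cₑ = 9.852·1.050
→ Cₑ = (9.852·1.050 − 9.300·0.2200) / 0.5520 = 15.03 mg/L.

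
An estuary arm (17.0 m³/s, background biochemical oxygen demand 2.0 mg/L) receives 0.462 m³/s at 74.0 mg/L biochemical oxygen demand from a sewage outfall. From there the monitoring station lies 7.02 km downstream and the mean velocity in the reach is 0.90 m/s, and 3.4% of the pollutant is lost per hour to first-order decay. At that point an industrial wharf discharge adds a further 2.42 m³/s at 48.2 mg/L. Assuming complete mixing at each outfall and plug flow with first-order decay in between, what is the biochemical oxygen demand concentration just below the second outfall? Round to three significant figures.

9.05 mg/L

Conservation of mass: C = (17.00·2.000 + 0.4620·74.00) / 17.46 = 68.19/17.46 = 3.905 mg/L; combined flow 17.46 m³/s.
Travel time t = 7.02·1000 / 0.90 = 7800 s = 2.167 h.
3.4%/h lost → k = −ln(1 − 0.034) = 0.03459 h⁻¹.
Applying C = C₀e^(−kt): 3.905 × 0.9278 = 3.623 mg/L.
Second outfall: C = (17.46·3.623 + 2.420·48.20)/19.88 = 9.049 mg/L.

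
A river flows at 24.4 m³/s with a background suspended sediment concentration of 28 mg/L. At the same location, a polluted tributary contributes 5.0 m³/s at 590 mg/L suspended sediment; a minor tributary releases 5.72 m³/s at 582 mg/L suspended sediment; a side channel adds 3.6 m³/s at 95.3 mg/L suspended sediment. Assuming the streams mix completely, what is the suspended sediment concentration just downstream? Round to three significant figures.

Mass balance: C = (24.40·28.00 + 5.000·590.0 + 5.720·582.0 + 3.600·95.30) / 38.72 = 7305/38.72 = 188.7 mg/L.

189 mg/L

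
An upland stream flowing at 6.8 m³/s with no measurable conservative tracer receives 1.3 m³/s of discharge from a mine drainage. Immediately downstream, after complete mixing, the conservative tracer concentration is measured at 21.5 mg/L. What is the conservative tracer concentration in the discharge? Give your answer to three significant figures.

Mass balance: 6.800·0 + 1.300·Cₑ = 8.100·21.50
→ Cₑ = (8.100·21.50 − 6.800·0) / 1.300 = 134.0 mg/L.

134 mg/L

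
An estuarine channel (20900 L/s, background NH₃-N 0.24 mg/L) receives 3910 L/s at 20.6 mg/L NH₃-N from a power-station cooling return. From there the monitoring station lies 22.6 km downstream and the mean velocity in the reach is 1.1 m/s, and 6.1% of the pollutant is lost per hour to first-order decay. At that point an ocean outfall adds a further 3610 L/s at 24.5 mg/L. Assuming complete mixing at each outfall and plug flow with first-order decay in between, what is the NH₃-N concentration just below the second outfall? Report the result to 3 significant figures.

After mixing, C = (20900·0.2400 + 3910·20.60) / 24810 = 85560/24810 = 3.449 mg/L; combined flow 24810 L/s.
Travel time t = 22.6·1000 / 1.1 = 20550 s = 5.707 h.
6.1%/h lost → k = −ln(1 − 0.061) = 0.06294 h⁻¹.
Applying C = C₀e^(−kt): 3.449 × 0.6982 = 2.408 mg/L.
Second outfall: C = (24810·2.408 + 3610·24.50)/28420 = 5.214 mg/L.

5.21 mg/L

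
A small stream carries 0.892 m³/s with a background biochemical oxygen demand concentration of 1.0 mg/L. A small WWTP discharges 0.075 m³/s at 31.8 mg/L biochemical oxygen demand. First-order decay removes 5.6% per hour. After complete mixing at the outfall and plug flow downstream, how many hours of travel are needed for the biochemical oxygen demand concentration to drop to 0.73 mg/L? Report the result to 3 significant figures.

26.6 h

Mixed concentration C = ΣQC/ΣQ = (0.8920·1.000 + 0.07500·31.80) / 0.9670 = 3.277/0.9670 = 3.389 mg/L.
5.6%/h lost → k = −ln(1 − 0.056) = 0.05763 h⁻¹.
3.389·exp(−k·t) = 0.73 → t = ln(3.389/0.73)/k = 95900 s = 26.64 h.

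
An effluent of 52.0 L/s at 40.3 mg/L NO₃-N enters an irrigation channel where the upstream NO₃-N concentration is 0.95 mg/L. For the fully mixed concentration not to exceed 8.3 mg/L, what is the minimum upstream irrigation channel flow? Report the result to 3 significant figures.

Set C_mix = 8.3: (Q·0.9500 + 52.00·40.30) / (Q + 52.00) = 8.3
→ Q = 52.00·(40.30 − 8.3)/(8.3 − 0.9500) = 226.4 L/s.

226 L/s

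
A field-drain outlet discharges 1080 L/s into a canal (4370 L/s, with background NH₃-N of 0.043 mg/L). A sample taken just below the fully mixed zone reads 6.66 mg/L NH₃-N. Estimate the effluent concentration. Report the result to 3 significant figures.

33.4 mg/L

Mass balance: 4370·0.04300 + 1080·Cₑ = 5450·6.660
→ Cₑ = (5450·6.660 − 4370·0.04300) / 1080 = 33.43 mg/L.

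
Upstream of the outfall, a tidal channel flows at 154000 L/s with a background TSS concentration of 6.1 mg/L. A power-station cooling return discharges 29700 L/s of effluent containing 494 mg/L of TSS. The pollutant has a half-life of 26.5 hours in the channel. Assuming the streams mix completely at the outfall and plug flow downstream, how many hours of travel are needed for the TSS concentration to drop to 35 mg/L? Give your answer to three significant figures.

33.9 h

Conservation of mass: C = (154000·6.100 + 29700·494.0) / 183700 = 15610000/183700 = 84.98 mg/L.
Half-life 26.5 h → k = ln 2 / 26.5 = 0.02616 h⁻¹ = 0.6278 d⁻¹.
84.98·exp(−k·t) = 35 → t = ln(84.98/35)/k = 122100 s = 33.91 h.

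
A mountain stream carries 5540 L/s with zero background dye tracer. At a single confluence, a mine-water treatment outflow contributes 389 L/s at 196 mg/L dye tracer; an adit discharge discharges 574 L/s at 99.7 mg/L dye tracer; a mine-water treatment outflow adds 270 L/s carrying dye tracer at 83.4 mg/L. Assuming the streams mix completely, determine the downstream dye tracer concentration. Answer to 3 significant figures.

23.0 mg/L

Mixed concentration C = ΣQC/ΣQ = (5540·0 + 389.0·196.0 + 574.0·99.70 + 270.0·83.40) / 6773 = 156000/6773 = 23.03 mg/L.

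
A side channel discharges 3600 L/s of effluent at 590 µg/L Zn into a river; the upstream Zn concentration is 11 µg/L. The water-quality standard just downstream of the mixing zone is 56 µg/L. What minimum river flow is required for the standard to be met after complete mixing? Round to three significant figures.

42700 L/s

Set C_mix = 56: (Q·11.00 + 3600·590.0) / (Q + 3600) = 56
→ Q = 3600·(590.0 − 56)/(56 − 11.00) = 42720 L/s.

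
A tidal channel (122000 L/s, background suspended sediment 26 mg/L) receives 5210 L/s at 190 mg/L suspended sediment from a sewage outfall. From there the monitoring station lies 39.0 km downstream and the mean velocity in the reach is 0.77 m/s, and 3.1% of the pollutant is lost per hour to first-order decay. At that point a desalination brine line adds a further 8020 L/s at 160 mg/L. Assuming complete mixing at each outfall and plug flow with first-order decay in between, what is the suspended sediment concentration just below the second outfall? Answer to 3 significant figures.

29.2 mg/L

Conservation of mass: C = (122000·26.00 + 5210·190.0) / 127200 = 4162000/127200 = 32.72 mg/L; combined flow 127200 L/s.
Travel time t = 39.0·1000 / 0.77 = 50650 s = 14.07 h.
3.1%/h lost → k = −ln(1 − 0.031) = 0.03149 h⁻¹.
First-order decay: C = 32.72·exp(−k·t) = 32.72·0.6421 = 21.01 mg/L.
Second outfall: C = (127200·21.01 + 8020·160.0)/135200 = 29.25 mg/L.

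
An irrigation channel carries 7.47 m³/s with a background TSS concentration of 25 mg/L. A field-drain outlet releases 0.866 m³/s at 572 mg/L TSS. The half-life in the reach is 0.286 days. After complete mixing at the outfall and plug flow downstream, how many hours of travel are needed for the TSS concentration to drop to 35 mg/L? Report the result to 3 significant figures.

Mass balance: C = (7.470·25.00 + 0.8660·572.0) / 8.336 = 682.1/8.336 = 81.83 mg/L.
Half-life 0.286 d → k = ln 2 / 0.286 = 2.424 d⁻¹.
81.83·exp(−k·t) = 35 → t = ln(81.83/35)/k = 30280 s = 8.410 h.

8.41 h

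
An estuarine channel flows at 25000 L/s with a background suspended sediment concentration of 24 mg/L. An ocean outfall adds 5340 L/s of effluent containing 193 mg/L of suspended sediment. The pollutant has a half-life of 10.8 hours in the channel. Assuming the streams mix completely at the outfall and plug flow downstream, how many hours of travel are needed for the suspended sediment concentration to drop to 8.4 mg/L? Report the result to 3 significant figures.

28.9 h

After mixing, C = (25000·24.00 + 5340·193.0) / 30340 = 1631000/30340 = 53.74 mg/L.
Half-life 10.8 h → k = ln 2 / 10.8 = 0.06418 h⁻¹ = 1.540 d⁻¹.
53.74·exp(−k·t) = 8.4 → t = ln(53.74/8.4)/k = 104100 s = 28.92 h.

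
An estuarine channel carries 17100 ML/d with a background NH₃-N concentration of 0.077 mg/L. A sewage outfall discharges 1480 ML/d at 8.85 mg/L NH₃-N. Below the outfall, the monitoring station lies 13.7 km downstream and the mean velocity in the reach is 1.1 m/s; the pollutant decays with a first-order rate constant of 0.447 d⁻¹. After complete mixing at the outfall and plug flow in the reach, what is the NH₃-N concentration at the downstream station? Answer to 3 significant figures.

Mixed concentration C = ΣQC/ΣQ = (17100·0.07700 + 1480·8.850) / 18580 = 14410/18580 = 0.7758 mg/L.
Travel time t = 13.7·1000 / 1.1 = 12450 s = 3.460 h.
Applying C = C₀e^(−kt): 0.7758 × 0.9376 = 0.7274 mg/L.

0.727 mg/L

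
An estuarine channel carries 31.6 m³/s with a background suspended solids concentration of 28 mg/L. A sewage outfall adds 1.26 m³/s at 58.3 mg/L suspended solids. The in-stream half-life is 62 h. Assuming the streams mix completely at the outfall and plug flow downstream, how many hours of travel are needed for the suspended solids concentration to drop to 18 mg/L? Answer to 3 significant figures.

43.2 h

After mixing, C = (31.60·28.00 + 1.260·58.30) / 32.86 = 958.3/32.86 = 29.16 mg/L.
Half-life 62 h → k = ln 2 / 62 = 0.01118 h⁻¹ = 0.2683 d⁻¹.
29.16·exp(−k·t) = 18 → t = ln(29.16/18)/k = 155400 s = 43.16 h.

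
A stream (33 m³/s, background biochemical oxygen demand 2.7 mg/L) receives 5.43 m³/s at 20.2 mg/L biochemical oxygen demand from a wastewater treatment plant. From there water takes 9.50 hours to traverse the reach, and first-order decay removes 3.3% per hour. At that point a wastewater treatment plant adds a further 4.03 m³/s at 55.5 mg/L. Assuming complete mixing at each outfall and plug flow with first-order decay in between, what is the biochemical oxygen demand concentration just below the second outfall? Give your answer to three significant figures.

Mass balance: C = (33.00·2.700 + 5.430·20.20) / 38.43 = 198.8/38.43 = 5.173 mg/L; combined flow 38.43 m³/s.
3.3%/h lost → k = −ln(1 − 0.033) = 0.03356 h⁻¹.
Applying C = C₀e^(−kt): 5.173 × 0.7270 = 3.761 mg/L.
At the second outfall, C = (38.43·3.761 + 4.030·55.50) / (38.43 + 4.030) = 8.671 mg/L.

8.67 mg/L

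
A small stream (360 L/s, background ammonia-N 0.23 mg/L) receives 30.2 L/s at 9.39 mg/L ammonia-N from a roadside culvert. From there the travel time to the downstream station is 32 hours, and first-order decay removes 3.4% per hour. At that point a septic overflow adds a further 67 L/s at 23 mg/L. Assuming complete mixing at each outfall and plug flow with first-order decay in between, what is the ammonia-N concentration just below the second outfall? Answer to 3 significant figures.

3.64 mg/L

After mixing, C = (360.0·0.2300 + 30.20·9.390) / 390.2 = 366.4/390.2 = 0.9389 mg/L; combined flow 390.2 L/s.
3.4%/h lost → k = −ln(1 − 0.034) = 0.03459 h⁻¹.
First-order decay: C = 0.9389·exp(−k·t) = 0.9389·0.3306 = 0.3104 mg/L.
At the second outfall, C = (390.2·0.3104 + 67.00·23.00) / (390.2 + 67.00) = 3.635 mg/L.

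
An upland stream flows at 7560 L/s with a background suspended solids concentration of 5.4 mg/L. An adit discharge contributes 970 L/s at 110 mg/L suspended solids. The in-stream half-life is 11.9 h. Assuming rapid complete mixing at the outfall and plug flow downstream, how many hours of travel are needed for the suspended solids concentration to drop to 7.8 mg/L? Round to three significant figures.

13.7 h

Conservation of mass: C = (7560·5.400 + 970.0·110.0) / 8530 = 147500/8530 = 17.29 mg/L.
Half-life 11.9 h → k = ln 2 / 11.9 = 0.05825 h⁻¹ = 1.398 d⁻¹.
17.29·exp(−k·t) = 7.8 → t = ln(17.29/7.8)/k = 49210 s = 13.67 h.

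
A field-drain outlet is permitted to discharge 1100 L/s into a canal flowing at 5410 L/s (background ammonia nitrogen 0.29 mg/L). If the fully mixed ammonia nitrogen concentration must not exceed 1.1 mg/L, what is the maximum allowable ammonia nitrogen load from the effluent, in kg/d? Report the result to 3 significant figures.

483 kg/d

Mass balance at the limit: 5410·0.2900 + 1100·Cₑ = 6510·1.1 → Cₑ = 5.084 mg/L.
1100 L/s = 1.100 m³/s. Load = 1.100 m³/s × 5.084 g/m³ × 86 400 s/d = 483.2 kg/d.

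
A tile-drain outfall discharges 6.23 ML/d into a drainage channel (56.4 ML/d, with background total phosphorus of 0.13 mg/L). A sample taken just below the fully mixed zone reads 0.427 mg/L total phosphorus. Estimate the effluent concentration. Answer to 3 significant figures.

Mass balance: 56.40·0.1300 + 6.230·Cₑ = 62.63·0.4270
→ Cₑ = (62.63·0.4270 − 56.40·0.1300) / 6.230 = 3.116 mg/L.

3.12 mg/L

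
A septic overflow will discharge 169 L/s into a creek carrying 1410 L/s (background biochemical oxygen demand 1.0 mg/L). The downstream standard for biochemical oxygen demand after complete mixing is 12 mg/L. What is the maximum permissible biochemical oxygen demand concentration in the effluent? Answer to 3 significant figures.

At the limit, (Qr·Cr + Qe·Cₑ)/(Qr + Qe) = 12:
Cₑ = (1579·12 − 1410·1.000) / 169.0 = 103.8 mg/L.

104 mg/L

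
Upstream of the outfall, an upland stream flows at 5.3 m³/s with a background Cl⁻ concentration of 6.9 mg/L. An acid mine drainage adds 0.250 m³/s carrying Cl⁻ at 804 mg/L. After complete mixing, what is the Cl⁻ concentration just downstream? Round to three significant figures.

Mixed concentration C = ΣQC/ΣQ = (5.300·6.900 + 0.2500·804.0) / 5.550 = 237.6/5.550 = 42.81 mg/L.

42.8 mg/L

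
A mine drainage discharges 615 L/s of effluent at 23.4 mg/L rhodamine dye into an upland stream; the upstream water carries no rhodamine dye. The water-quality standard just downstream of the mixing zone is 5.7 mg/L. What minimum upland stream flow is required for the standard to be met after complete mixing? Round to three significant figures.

Set C_mix = 5.7: (Q·0 + 615.0·23.40) / (Q + 615.0) = 5.7
→ Q = 615.0·(23.40 − 5.7)/(5.7 − 0) = 1910 L/s.

1910 L/s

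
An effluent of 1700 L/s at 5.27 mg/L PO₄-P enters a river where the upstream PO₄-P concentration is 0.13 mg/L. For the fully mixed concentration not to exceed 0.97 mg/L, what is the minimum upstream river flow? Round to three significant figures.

8700 L/s

Set C_mix = 0.97: (Q·0.1300 + 1700·5.270) / (Q + 1700) = 0.97
→ Q = 1700·(5.270 − 0.97)/(0.97 − 0.1300) = 8702 L/s.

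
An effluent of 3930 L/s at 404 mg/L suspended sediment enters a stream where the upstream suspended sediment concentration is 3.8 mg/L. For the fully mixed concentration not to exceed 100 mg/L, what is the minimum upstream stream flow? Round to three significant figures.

Set C_mix = 100: (Q·3.800 + 3930·404.0) / (Q + 3930) = 100
→ Q = 3930·(404.0 − 100)/(100 − 3.800) = 12420 L/s.

12400 L/s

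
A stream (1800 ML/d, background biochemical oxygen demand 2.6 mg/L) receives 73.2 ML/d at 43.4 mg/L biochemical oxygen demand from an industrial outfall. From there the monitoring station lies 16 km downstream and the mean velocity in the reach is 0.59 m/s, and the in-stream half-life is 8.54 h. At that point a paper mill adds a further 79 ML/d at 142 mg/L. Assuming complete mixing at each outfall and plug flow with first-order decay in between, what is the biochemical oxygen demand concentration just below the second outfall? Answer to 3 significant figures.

7.93 mg/L

After mixing, C = (1800·2.600 + 73.20·43.40) / 1873 = 7857/1873 = 4.194 mg/L; combined flow 1873 ML/d.
Travel time t = 16·1000 / 0.59 = 27120 s = 7.533 h.
Half-life 8.54 h → k = ln 2 / 8.54 = 0.08116 h⁻¹ = 1.948 d⁻¹.
First-order decay: C = 4.194·exp(−k·t) = 4.194·0.5426 = 2.276 mg/L.
Second outfall: C = (1873·2.276 + 79.00·142.0)/1952 = 7.930 mg/L.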